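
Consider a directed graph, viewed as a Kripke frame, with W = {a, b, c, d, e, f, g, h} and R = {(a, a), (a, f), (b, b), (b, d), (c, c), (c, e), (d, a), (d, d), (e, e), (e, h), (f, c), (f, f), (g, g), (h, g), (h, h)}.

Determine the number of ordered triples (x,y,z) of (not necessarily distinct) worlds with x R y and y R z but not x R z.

Enumerating: (a,f,c), (b,d,a), (c,e,h), (d,a,f), (e,h,g), (f,c,e).

6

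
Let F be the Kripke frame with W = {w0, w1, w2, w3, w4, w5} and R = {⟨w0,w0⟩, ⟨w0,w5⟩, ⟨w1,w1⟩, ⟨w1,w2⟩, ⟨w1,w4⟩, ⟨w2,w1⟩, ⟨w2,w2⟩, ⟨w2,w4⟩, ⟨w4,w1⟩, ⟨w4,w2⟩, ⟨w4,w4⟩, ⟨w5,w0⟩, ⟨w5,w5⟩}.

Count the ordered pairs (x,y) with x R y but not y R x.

R is symmetric; there are no such tuples.

0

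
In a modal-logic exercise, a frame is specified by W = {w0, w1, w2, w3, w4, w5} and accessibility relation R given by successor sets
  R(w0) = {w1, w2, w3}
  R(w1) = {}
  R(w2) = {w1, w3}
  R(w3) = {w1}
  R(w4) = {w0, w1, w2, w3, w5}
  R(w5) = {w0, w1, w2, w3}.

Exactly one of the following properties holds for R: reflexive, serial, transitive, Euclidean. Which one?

transitive

Reflexive: no — w0 is not related to itself.
Serial: no — w1 has no R-successor.
Transitive: yes — every two-step R-path is closed by a direct edge.
Euclidean: no — w0 R w1 and w0 R w2, but not w1 R w2.
Only transitive holds.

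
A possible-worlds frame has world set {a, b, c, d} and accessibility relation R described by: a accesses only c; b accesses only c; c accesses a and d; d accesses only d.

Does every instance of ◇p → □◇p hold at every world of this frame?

No

By correspondence theory, 5 is valid on a frame iff R is Euclidean.
Euclidean: no — c R a and c R d, but not a R d.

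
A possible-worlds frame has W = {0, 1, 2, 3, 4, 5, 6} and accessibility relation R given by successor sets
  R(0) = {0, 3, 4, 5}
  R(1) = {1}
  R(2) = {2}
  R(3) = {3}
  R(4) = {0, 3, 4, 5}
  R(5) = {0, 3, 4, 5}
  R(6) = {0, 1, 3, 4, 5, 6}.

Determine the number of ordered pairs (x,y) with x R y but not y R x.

8

Enumerating: (0,3), (4,3), (5,3), (6,0), (6,1), (6,3), (6,4), (6,5).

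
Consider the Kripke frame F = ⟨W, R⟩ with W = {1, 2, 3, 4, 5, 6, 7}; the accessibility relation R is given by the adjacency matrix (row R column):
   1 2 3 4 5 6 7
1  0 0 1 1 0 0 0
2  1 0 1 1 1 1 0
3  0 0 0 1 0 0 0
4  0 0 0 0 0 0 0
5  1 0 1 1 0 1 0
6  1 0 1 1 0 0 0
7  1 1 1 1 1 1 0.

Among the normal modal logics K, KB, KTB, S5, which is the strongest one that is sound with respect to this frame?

Symmetric (axiom B): no — 1 R 3 but not 3 R 1.
Reflexive (axiom T): no — 1 is not related to itself.
Euclidean (axiom 5): no — 1 R 4 and 1 R 3, but not 4 R 3.
So F validates K; KB would additionally require R to be symmetric. The strongest is K.

K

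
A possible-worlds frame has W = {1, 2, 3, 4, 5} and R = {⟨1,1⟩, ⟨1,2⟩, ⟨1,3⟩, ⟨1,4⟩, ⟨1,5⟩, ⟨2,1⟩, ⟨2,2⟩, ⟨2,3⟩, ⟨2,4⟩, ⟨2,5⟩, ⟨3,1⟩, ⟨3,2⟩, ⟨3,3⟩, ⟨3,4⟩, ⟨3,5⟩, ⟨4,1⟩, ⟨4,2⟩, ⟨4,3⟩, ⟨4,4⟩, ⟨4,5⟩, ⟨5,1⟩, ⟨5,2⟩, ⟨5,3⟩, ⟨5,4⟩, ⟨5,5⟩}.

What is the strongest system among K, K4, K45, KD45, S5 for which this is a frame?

S5

Transitive (axiom 4): yes — every two-step R-path is closed by a direct edge.
Euclidean (axiom 5): yes — any two successors of a common world are R-related.
Serial (axiom D): yes — every world has a successor (e.g. 1 R 1).
Reflexive (axiom T): yes — every world is R-related to itself.
So F validates K, K4, K45, KD45, S5. The strongest is S5.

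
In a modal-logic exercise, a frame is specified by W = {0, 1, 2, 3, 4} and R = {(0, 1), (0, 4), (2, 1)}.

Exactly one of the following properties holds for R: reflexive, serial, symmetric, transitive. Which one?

Reflexive: no — 0 is not related to itself.
Serial: no — 1 has no R-successor.
Symmetric: no — 0 R 1 but not 1 R 0.
Transitive: yes — every two-step R-path is closed by a direct edge.
Only transitive holds.

transitive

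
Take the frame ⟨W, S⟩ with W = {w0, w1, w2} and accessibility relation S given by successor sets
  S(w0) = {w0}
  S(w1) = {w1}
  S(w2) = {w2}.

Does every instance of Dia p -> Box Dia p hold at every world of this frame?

Yes

The schema 5 characterises exactly the Euclidean frames.
Euclidean: yes — any two successors of a common world are S-related.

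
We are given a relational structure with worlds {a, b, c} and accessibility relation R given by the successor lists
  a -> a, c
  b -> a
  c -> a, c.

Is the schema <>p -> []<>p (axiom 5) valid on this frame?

The schema 5 characterises exactly the Euclidean frames.
Euclidean: yes — any two successors of a common world are R-related.

Yes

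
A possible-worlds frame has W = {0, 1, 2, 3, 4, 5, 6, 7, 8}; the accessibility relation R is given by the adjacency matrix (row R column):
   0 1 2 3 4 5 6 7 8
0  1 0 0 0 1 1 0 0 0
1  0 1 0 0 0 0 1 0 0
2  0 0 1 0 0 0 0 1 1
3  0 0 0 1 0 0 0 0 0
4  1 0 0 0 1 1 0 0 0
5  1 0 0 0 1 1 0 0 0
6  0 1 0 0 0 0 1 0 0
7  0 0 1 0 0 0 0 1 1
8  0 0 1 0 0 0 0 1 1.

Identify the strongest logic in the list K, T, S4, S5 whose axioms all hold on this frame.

S5

Reflexive (axiom T): yes — every world is R-related to itself.
Transitive (axiom 4): yes — every two-step R-path is closed by a direct edge.
Euclidean (axiom 5): yes — any two successors of a common world are R-related.
So F validates K, T, S4, S5. The strongest is S5.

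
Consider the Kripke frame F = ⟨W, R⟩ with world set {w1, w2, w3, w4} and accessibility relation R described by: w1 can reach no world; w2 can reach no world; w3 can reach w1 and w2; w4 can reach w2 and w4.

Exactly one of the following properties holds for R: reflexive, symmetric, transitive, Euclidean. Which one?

transitive

Reflexive: no — w1 is not related to itself.
Symmetric: no — w3 R w1 but not w1 R w3.
Transitive: yes — every two-step R-path is closed by a direct edge.
Euclidean: no — w3 R w1 and w3 R w2, but not w1 R w2.
Only transitive holds.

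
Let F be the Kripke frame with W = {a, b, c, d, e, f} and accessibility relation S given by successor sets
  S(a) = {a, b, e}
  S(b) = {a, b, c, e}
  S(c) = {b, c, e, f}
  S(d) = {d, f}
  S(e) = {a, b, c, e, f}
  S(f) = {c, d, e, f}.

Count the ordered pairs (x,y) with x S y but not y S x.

0

S is symmetric; there are no such tuples.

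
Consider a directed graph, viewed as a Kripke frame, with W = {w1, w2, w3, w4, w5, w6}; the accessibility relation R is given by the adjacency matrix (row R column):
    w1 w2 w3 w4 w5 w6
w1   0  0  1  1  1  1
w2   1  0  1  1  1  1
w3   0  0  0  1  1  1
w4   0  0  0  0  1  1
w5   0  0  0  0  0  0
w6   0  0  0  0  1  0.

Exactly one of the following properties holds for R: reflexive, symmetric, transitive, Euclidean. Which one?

transitive

Reflexive: no — w1 is not related to itself.
Symmetric: no — w1 R w3 but not w3 R w1.
Transitive: yes — every two-step R-path is closed by a direct edge.
Euclidean: no — w1 R w4 and w1 R w3, but not w4 R w3.
Only transitive holds.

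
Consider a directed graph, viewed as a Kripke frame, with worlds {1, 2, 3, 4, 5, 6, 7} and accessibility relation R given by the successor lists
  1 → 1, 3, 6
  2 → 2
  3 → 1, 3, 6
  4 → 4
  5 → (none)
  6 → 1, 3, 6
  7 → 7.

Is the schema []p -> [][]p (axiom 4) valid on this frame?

Yes

The schema 4 characterises exactly the transitive frames.
Transitive: yes — every two-step R-path is closed by a direct edge.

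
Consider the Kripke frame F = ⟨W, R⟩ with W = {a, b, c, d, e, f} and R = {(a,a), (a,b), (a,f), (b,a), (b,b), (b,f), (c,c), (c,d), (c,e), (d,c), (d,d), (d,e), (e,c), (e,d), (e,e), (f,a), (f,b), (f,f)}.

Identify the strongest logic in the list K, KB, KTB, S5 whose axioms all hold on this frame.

Symmetric (axiom B): yes — every pair in R has its reverse in R.
Reflexive (axiom T): yes — every world is R-related to itself.
Euclidean (axiom 5): yes — any two successors of a common world are R-related.
So F validates K, KB, KTB, S5. The strongest is S5.

S5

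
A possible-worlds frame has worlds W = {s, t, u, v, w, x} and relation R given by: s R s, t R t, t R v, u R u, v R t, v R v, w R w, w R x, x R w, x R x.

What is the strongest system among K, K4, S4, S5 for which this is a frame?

S5

Transitive (axiom 4): yes — every two-step R-path is closed by a direct edge.
Reflexive (axiom T): yes — every world is R-related to itself.
Euclidean (axiom 5): yes — any two successors of a common world are R-related.
So F validates K, K4, S4, S5. The strongest is S5.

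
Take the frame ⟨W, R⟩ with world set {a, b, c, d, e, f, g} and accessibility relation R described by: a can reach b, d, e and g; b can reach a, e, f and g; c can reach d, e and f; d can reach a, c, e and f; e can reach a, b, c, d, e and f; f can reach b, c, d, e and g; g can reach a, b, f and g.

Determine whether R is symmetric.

Symmetric: yes — every pair in R has its reverse in R.

Yes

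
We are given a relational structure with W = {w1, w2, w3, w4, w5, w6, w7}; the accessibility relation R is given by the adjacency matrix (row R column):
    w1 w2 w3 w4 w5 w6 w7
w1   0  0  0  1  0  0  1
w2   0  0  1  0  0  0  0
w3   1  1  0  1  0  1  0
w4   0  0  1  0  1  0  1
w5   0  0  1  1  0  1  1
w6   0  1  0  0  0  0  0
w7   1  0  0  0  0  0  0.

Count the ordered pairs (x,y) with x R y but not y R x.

8

Enumerating: (w1,w4), (w3,w1), (w3,w6), (w4,w7), (w5,w3), (w5,w6), (w5,w7), (w6,w2).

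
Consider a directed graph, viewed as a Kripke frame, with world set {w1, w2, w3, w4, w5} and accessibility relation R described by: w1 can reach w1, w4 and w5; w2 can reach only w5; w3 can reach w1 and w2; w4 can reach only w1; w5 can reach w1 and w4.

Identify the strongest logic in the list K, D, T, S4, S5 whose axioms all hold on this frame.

Serial (axiom D): yes — every world has a successor (e.g. w1 R w1).
Reflexive (axiom T): no — w2 is not related to itself.
Transitive (axiom 4): no — w2 R w5 and w5 R w1, but not w2 R w1.
Euclidean (axiom 5): no — w1 R w4 and w1 R w5, but not w4 R w5.
So F validates K, D; T would additionally require R to be reflexive. The strongest is D.

D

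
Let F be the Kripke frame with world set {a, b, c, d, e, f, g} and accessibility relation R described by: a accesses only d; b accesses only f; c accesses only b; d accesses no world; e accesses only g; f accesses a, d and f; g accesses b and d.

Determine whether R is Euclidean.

No

Euclidean: no — f R d and f R a, but not d R a.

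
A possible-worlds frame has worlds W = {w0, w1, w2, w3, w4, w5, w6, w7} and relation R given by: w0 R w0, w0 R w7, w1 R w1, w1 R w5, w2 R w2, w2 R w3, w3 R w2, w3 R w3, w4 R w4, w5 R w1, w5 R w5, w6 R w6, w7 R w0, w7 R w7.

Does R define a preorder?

Reflexive: yes — every world is R-related to itself.
Transitive: yes — every two-step R-path is closed by a direct edge.
So R is a preorder.

Yes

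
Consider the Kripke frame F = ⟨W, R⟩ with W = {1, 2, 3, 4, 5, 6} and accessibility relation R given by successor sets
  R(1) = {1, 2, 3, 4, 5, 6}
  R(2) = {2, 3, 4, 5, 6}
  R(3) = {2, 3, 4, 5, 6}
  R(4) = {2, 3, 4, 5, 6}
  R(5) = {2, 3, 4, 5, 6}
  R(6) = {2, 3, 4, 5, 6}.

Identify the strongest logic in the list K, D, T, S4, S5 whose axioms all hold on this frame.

Serial (axiom D): yes — every world has a successor (e.g. 1 R 1).
Reflexive (axiom T): yes — every world is R-related to itself.
Transitive (axiom 4): yes — every two-step R-path is closed by a direct edge.
Euclidean (axiom 5): no — 1 R 2 and 1 R 1, but not 2 R 1.
So F validates K, D, T, S4; S5 would additionally require R to be Euclidean. The strongest is S4.

S4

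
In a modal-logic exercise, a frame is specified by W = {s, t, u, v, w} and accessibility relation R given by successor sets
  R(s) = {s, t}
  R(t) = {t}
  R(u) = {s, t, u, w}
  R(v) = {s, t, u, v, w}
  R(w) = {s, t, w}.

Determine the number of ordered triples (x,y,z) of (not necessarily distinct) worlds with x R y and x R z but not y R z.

20

Enumerating: (s,t,s), (u,s,u), (u,s,w), (u,t,s), (u,t,u), (u,t,w), (u,w,u), (v,s,u), (v,s,v), (v,s,w), (v,t,s), (v,t,u), … and 8 more.
Total: 20.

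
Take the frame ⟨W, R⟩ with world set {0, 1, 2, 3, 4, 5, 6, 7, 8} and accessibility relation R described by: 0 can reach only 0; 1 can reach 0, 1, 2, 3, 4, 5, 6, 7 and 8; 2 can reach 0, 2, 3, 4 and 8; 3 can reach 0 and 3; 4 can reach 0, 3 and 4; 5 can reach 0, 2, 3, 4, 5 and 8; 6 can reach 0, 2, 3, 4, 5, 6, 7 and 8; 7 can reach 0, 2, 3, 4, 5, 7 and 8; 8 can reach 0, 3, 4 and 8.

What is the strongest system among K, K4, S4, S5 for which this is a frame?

S4

Transitive (axiom 4): yes — every two-step R-path is closed by a direct edge.
Reflexive (axiom T): yes — every world is R-related to itself.
Euclidean (axiom 5): no — 1 R 0 and 1 R 2, but not 0 R 2.
So F validates K, K4, S4; S5 would additionally require R to be Euclidean. The strongest is S4.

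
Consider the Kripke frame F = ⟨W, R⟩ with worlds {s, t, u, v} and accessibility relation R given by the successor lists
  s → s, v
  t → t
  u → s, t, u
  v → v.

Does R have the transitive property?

No

Transitive: no — u R s and s R v, but not u R v.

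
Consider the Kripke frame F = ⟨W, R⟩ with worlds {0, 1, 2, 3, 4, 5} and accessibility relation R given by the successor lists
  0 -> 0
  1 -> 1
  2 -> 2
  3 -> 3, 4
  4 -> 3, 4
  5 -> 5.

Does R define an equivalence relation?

Yes

Reflexive: yes — every world is R-related to itself.
Symmetric: yes — every pair in R has its reverse in R.
Transitive: yes — every two-step R-path is closed by a direct edge.
So R is an equivalence relation.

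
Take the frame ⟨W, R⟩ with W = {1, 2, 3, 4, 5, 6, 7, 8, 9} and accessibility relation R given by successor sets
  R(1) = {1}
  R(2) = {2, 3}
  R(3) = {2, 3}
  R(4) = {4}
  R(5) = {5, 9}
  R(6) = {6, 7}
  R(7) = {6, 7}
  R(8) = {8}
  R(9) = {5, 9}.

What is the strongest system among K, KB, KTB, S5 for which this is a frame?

Symmetric (axiom B): yes — every pair in R has its reverse in R.
Reflexive (axiom T): yes — every world is R-related to itself.
Euclidean (axiom 5): yes — any two successors of a common world are R-related.
So F validates K, KB, KTB, S5. The strongest is S5.

S5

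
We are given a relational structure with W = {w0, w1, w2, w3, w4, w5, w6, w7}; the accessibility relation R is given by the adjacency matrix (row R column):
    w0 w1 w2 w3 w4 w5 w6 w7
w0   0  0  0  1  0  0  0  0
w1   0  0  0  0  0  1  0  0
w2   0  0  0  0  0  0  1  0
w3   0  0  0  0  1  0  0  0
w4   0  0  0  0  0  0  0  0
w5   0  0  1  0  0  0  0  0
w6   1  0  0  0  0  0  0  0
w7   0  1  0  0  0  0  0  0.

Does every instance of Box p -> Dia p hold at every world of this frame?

No

Axiom D corresponds to the accessibility relation being serial.
Serial: no — w4 has no R-successor.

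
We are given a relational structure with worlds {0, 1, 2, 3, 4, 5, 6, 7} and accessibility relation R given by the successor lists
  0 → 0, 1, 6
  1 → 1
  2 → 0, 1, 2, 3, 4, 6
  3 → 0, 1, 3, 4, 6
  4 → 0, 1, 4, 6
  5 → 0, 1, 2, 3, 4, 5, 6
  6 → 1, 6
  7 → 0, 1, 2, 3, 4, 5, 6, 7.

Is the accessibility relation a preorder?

Reflexive: yes — every world is R-related to itself.
Transitive: yes — every two-step R-path is closed by a direct edge.
So R is a preorder.

Yes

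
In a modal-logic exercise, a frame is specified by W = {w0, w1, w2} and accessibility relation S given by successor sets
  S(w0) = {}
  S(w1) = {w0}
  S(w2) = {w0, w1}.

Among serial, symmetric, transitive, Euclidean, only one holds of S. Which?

transitive

Serial: no — w0 has no S-successor.
Symmetric: no — w1 S w0 but not w0 S w1.
Transitive: yes — every two-step S-path is closed by a direct edge.
Euclidean: no — w2 S w0 and w2 S w1, but not w0 S w1.
Only transitive holds.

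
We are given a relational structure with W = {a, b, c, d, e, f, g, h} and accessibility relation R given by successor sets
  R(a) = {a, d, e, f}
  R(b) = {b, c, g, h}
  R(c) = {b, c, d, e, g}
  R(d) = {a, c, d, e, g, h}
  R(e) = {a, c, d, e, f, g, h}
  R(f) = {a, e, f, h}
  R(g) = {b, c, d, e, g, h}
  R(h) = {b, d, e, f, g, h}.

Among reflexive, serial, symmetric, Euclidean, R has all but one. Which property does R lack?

Euclidean

Reflexive: yes — every world is R-related to itself.
Serial: yes — every world has a successor (e.g. a R a).
Symmetric: yes — every pair in R has its reverse in R.
Euclidean: no — a R d and a R f, but not d R f.
Only Euclidean fails.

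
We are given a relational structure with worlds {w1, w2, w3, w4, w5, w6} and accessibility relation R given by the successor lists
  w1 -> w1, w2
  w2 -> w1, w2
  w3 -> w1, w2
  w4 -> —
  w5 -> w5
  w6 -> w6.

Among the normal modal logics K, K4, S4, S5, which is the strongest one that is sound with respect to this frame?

Transitive (axiom 4): yes — every two-step R-path is closed by a direct edge.
Reflexive (axiom T): no — w3 is not related to itself.
Euclidean (axiom 5): yes — any two successors of a common world are R-related.
So F validates K, K4; S4 would additionally require R to be reflexive. The strongest is K4.

K4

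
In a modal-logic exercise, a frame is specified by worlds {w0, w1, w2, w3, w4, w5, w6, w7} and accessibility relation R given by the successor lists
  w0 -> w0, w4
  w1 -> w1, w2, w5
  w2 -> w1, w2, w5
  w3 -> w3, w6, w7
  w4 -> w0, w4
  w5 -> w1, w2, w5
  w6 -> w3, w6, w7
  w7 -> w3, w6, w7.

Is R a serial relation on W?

Serial: yes — every world has a successor (e.g. w0 R w0).

Yes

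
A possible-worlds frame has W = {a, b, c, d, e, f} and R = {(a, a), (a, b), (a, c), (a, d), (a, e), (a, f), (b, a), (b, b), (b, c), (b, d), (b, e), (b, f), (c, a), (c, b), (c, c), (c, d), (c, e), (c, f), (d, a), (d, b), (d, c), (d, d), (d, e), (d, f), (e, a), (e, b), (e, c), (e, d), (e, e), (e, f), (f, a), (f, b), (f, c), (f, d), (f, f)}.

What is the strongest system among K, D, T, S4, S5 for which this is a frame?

T

Serial (axiom D): yes — every world has a successor (e.g. a R a).
Reflexive (axiom T): yes — every world is R-related to itself.
Transitive (axiom 4): no — f R a and a R e, but not f R e.
Euclidean (axiom 5): no — a R f and a R e, but not f R e.
So F validates K, D, T; S4 would additionally require R to be transitive. The strongest is T.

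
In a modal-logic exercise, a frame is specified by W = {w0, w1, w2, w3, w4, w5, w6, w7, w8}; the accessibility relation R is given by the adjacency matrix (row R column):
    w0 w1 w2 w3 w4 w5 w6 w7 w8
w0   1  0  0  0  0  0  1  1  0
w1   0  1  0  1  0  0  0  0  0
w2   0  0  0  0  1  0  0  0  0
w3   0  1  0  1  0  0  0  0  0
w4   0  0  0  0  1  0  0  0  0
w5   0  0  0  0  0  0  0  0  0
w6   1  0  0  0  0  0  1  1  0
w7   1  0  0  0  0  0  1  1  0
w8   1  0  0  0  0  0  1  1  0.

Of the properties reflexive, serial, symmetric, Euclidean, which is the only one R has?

Reflexive: no — w2 is not related to itself.
Serial: no — w5 has no R-successor.
Symmetric: no — w2 R w4 but not w4 R w2.
Euclidean: yes — any two successors of a common world are R-related.
Only Euclidean holds.

Euclidean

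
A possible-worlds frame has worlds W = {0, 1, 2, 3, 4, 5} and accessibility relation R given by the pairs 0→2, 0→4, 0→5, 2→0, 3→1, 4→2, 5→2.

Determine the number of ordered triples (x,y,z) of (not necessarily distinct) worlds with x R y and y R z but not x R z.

Enumerating: (0,2,0), (2,0,2), (2,0,4), (2,0,5), (4,2,0), (5,2,0).

6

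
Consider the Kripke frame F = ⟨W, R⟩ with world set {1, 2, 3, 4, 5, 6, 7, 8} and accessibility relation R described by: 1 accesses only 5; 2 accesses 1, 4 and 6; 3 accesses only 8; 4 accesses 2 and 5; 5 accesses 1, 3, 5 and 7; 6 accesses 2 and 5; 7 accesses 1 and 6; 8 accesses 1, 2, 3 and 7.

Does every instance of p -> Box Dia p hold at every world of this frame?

By correspondence theory, B is valid on a frame iff R is symmetric.
Symmetric: no — 2 R 1 but not 1 R 2.

No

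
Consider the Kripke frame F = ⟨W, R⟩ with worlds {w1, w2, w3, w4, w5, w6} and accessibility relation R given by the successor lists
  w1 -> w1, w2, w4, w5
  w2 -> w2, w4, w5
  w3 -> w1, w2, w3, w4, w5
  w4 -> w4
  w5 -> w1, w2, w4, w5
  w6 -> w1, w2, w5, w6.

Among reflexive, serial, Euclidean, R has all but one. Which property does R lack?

Euclidean

Reflexive: yes — every world is R-related to itself.
Serial: yes — every world has a successor (e.g. w1 R w1).
Euclidean: no — w1 R w4 and w1 R w2, but not w4 R w2.
Only Euclidean fails.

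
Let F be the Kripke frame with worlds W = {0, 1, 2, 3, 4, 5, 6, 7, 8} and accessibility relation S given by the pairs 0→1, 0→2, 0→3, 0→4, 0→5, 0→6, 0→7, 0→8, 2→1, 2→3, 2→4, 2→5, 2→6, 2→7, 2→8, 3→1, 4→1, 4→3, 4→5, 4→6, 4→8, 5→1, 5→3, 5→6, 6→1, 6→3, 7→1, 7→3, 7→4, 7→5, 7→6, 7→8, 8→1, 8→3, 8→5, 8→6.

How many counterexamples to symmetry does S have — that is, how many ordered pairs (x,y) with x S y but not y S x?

Enumerating: (0,1), (0,2), (0,3), (0,4), (0,5), (0,6), (0,7), (0,8), (2,1), (2,3), (2,4), (2,5), … and 24 more.
Total: 36.

36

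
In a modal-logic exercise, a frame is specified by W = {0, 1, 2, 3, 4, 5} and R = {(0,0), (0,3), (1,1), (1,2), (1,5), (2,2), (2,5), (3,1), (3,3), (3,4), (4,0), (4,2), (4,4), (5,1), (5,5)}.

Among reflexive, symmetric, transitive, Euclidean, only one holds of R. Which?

reflexive

Reflexive: yes — every world is R-related to itself.
Symmetric: no — 0 R 3 but not 3 R 0.
Transitive: no — 0 R 3 and 3 R 1, but not 0 R 1.
Euclidean: no — 1 R 5 and 1 R 2, but not 5 R 2.
Only reflexive holds.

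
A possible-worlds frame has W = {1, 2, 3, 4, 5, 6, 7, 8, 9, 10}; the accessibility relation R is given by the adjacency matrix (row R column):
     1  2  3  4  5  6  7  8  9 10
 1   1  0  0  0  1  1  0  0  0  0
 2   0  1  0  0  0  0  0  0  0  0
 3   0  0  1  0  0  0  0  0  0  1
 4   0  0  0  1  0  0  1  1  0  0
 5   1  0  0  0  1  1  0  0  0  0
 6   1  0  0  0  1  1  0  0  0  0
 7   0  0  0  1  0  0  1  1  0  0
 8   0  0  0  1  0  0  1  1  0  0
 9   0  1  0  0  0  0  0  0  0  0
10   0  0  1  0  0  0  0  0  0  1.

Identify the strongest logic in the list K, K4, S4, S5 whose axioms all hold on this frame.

K4

Transitive (axiom 4): yes — every two-step R-path is closed by a direct edge.
Reflexive (axiom T): no — 9 is not related to itself.
Euclidean (axiom 5): yes — any two successors of a common world are R-related.
So F validates K, K4; S4 would additionally require R to be reflexive. The strongest is K4.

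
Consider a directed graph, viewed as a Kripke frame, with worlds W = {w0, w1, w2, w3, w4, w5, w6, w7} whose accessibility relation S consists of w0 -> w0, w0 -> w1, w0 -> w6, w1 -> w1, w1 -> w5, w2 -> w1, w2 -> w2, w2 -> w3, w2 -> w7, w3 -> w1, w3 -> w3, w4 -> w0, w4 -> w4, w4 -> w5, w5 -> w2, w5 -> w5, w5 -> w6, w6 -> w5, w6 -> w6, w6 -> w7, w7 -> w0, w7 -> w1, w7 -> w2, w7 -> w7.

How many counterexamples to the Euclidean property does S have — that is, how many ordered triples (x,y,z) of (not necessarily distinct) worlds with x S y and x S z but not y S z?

Enumerating: (w0,w1,w0), (w0,w1,w6), (w0,w6,w0), (w0,w6,w1), (w1,w5,w1), (w2,w1,w2), (w2,w1,w3), (w2,w1,w7), (w2,w3,w2), (w2,w3,w7), (w2,w7,w3), (w3,w1,w3), … and 16 more.
Total: 28.

28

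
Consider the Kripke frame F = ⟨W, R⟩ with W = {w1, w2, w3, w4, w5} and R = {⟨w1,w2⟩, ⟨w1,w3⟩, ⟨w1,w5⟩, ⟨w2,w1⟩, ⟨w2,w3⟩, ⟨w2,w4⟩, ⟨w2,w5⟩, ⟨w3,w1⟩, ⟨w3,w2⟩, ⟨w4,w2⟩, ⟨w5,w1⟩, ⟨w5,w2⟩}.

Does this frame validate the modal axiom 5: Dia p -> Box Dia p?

No

By correspondence theory, 5 is valid on a frame iff R is Euclidean.
Euclidean: no — w1 R w3 and w1 R w5, but not w3 R w5.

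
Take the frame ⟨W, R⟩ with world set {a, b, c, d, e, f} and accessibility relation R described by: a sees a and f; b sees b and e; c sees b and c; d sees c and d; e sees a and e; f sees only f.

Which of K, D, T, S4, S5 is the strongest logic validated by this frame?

Serial (axiom D): yes — every world has a successor (e.g. a R a).
Reflexive (axiom T): yes — every world is R-related to itself.
Transitive (axiom 4): no — b R e and e R a, but not b R a.
Euclidean (axiom 5): no — a R f and a R a, but not f R a.
So F validates K, D, T; S4 would additionally require R to be transitive. The strongest is T.

T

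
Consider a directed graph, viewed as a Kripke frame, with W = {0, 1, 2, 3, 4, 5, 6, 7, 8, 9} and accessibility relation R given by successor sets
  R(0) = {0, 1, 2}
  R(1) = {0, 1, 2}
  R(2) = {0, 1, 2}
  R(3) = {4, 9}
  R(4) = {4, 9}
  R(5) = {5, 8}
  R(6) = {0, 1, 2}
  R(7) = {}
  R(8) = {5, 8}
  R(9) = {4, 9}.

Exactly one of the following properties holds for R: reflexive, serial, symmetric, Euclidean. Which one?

Euclidean

Reflexive: no — 3 is not related to itself.
Serial: no — 7 has no R-successor.
Symmetric: no — 3 R 4 but not 4 R 3.
Euclidean: yes — any two successors of a common world are R-related.
Only Euclidean holds.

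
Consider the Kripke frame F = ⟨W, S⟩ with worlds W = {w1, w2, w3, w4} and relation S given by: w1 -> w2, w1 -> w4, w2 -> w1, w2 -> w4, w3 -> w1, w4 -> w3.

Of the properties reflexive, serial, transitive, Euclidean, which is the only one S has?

Reflexive: no — w1 is not related to itself.
Serial: yes — every world has a successor (e.g. w1 S w2).
Transitive: no — w1 S w4 and w4 S w3, but not w1 S w3.
Euclidean: no — w1 S w4 and w1 S w2, but not w4 S w2.
Only serial holds.

serial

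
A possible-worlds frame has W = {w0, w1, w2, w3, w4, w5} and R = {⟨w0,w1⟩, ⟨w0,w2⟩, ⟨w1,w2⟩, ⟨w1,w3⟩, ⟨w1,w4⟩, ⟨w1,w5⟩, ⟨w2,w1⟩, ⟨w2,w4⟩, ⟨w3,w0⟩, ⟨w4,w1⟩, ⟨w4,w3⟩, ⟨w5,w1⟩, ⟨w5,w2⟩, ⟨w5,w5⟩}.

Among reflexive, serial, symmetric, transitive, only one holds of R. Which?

Reflexive: no — w0 is not related to itself.
Serial: yes — every world has a successor (e.g. w0 R w1).
Symmetric: no — w0 R w1 but not w1 R w0.
Transitive: no — w0 R w1 and w1 R w3, but not w0 R w3.
Only serial holds.

serial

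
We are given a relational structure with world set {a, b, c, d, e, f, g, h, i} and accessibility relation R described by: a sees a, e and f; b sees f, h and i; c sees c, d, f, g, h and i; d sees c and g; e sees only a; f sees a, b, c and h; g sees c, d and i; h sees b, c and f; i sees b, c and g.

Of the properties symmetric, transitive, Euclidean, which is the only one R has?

Symmetric: yes — every pair in R has its reverse in R.
Transitive: no — a R f and f R b, but not a R b.
Euclidean: no — a R e and a R f, but not e R f.
Only symmetric holds.

symmetric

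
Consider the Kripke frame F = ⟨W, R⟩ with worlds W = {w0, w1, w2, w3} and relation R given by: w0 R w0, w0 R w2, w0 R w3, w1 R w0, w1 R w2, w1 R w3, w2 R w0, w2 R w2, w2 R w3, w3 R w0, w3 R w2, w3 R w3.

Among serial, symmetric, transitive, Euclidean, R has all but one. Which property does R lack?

symmetric

Serial: yes — every world has a successor (e.g. w0 R w0).
Symmetric: no — w1 R w0 but not w0 R w1.
Transitive: yes — every two-step R-path is closed by a direct edge.
Euclidean: yes — any two successors of a common world are R-related.
Only symmetric fails.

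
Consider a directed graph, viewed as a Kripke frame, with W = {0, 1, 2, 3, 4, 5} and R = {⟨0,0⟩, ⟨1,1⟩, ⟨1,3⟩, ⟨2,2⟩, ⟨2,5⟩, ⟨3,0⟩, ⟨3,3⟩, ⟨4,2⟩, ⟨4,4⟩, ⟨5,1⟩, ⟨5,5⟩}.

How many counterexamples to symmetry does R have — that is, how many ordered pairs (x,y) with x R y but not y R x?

Enumerating: (1,3), (2,5), (3,0), (4,2), (5,1).

5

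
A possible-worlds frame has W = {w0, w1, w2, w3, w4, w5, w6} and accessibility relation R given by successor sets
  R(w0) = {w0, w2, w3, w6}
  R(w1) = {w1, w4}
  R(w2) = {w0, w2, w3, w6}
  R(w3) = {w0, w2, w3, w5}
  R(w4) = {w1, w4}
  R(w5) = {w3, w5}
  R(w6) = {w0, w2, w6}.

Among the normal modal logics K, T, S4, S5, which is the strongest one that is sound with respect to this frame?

T

Reflexive (axiom T): yes — every world is R-related to itself.
Transitive (axiom 4): no — w0 R w3 and w3 R w5, but not w0 R w5.
Euclidean (axiom 5): no — w0 R w3 and w0 R w6, but not w3 R w6.
So F validates K, T; S4 would additionally require R to be transitive. The strongest is T.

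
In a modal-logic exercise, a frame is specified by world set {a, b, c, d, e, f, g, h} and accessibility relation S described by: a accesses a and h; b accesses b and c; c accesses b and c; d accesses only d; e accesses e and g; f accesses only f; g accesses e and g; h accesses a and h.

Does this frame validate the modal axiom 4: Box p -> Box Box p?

Yes

The schema 4 characterises exactly the transitive frames.
Transitive: yes — every two-step S-path is closed by a direct edge.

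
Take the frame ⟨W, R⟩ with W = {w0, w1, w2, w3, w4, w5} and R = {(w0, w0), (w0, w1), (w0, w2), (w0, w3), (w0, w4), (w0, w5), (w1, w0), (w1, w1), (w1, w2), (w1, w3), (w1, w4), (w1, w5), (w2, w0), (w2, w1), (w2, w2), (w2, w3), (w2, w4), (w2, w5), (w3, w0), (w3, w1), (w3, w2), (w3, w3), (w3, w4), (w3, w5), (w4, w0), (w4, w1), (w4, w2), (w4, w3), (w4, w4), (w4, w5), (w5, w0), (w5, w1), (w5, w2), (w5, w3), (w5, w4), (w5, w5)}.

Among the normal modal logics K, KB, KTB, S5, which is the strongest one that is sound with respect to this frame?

Symmetric (axiom B): yes — every pair in R has its reverse in R.
Reflexive (axiom T): yes — every world is R-related to itself.
Euclidean (axiom 5): yes — any two successors of a common world are R-related.
So F validates K, KB, KTB, S5. The strongest is S5.

S5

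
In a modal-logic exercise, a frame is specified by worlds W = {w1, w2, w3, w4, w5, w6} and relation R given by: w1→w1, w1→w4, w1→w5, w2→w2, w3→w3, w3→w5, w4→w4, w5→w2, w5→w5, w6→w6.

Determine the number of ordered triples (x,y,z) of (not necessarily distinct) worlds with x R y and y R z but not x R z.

Enumerating: (w1,w5,w2), (w3,w5,w2).

2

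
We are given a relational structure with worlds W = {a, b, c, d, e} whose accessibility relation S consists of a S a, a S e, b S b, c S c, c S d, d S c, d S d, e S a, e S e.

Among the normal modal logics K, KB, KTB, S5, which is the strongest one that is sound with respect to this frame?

S5

Symmetric (axiom B): yes — every pair in S has its reverse in S.
Reflexive (axiom T): yes — every world is S-related to itself.
Euclidean (axiom 5): yes — any two successors of a common world are S-related.
So F validates K, KB, KTB, S5. The strongest is S5.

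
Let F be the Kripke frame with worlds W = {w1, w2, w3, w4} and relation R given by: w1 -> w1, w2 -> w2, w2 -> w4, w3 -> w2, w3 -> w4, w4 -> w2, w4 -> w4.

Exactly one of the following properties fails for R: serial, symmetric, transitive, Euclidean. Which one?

Serial: yes — every world has a successor (e.g. w1 R w1).
Symmetric: no — w3 R w2 but not w2 R w3.
Transitive: yes — every two-step R-path is closed by a direct edge.
Euclidean: yes — any two successors of a common world are R-related.
Only symmetric fails.

symmetric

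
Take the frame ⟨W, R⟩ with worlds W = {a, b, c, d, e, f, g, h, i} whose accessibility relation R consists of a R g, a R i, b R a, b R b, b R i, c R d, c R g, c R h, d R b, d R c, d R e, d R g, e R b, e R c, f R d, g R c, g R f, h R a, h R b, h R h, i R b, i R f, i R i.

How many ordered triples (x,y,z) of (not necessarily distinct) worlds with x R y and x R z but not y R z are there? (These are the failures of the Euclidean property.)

Enumerating: (a,g,g), (a,g,i), (a,i,g), (b,a,a), (b,a,b), (b,i,a), (c,d,d), (c,d,h), (c,g,d), (c,g,g), (c,g,h), (c,h,d), … and 28 more.
Total: 40.

40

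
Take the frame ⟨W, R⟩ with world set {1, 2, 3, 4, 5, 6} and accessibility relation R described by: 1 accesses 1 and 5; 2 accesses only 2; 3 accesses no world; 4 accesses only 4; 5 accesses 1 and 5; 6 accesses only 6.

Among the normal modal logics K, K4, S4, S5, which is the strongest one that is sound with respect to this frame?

Transitive (axiom 4): yes — every two-step R-path is closed by a direct edge.
Reflexive (axiom T): no — 3 is not related to itself.
Euclidean (axiom 5): yes — any two successors of a common world are R-related.
So F validates K, K4; S4 would additionally require R to be reflexive. The strongest is K4.

K4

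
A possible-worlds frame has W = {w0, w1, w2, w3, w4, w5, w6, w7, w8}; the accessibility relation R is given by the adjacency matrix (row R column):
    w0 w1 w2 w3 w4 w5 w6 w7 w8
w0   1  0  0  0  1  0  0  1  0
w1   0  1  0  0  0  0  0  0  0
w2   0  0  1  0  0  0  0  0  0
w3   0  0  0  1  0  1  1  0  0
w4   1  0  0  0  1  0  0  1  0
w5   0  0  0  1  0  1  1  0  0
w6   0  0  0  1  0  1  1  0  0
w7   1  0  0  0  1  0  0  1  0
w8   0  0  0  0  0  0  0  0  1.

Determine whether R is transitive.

Yes

Transitive: yes — every two-step R-path is closed by a direct edge.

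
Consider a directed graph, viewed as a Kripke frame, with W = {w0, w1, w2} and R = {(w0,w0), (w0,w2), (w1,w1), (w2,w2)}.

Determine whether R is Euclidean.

No

Euclidean: no — w0 R w2 and w0 R w0, but not w2 R w0.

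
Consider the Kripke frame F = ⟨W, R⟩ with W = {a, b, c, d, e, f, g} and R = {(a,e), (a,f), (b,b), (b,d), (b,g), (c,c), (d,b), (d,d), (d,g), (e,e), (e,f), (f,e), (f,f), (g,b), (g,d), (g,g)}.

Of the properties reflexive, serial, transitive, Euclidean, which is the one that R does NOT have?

reflexive

Reflexive: no — a is not related to itself.
Serial: yes — every world has a successor (e.g. a R e).
Transitive: yes — every two-step R-path is closed by a direct edge.
Euclidean: yes — any two successors of a common world are R-related.
Only reflexive fails.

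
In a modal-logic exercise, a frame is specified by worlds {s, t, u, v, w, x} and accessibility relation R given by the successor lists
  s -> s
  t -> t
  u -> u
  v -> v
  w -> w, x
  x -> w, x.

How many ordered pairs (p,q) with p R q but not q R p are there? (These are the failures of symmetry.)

R is symmetric; there are no such tuples.

0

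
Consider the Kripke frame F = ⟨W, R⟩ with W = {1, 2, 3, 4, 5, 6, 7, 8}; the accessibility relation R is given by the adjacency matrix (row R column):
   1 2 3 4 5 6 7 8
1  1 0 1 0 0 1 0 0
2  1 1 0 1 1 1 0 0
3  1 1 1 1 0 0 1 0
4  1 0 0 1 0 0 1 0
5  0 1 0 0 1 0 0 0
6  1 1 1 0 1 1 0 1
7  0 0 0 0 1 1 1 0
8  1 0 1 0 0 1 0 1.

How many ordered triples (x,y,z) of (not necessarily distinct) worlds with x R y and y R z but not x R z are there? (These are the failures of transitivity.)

35

Enumerating: (1,3,2), (1,3,4), (1,3,7), (1,6,2), (1,6,5), (1,6,8), (2,1,3), (2,4,7), (2,6,3), (2,6,8), (3,1,6), (3,2,5), … and 23 more.
Total: 35.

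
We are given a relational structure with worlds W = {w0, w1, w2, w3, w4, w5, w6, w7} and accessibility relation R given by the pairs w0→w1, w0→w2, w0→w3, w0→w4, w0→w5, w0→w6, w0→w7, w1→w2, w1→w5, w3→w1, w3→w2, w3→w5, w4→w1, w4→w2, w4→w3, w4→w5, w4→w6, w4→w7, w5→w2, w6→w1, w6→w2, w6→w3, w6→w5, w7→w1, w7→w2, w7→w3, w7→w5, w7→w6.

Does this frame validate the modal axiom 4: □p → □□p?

Yes

The schema 4 characterises exactly the transitive frames.
Transitive: yes — every two-step R-path is closed by a direct edge.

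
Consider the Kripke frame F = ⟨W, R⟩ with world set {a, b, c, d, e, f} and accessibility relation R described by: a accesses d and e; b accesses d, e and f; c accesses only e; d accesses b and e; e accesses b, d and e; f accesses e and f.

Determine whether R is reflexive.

Reflexive: no — a is not related to itself.

No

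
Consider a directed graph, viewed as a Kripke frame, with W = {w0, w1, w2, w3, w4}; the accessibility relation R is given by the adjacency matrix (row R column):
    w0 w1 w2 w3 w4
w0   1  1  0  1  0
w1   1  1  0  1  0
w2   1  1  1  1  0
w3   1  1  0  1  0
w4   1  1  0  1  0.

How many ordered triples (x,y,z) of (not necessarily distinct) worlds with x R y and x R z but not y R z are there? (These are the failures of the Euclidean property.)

3

Enumerating: (w2,w0,w2), (w2,w1,w2), (w2,w3,w2).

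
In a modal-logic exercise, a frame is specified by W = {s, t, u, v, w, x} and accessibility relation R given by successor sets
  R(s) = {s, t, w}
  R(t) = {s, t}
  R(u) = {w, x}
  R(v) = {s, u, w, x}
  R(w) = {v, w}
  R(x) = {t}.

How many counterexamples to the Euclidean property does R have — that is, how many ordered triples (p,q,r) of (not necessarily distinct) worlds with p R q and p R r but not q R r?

18

Enumerating: (s,t,w), (s,w,s), (s,w,t), (u,w,x), (u,x,w), (u,x,x), (v,s,u), (v,s,x), (v,u,s), (v,u,u), (v,w,s), (v,w,u), (v,w,x), (v,x,s), (v,x,u), (v,x,w), (v,x,x), (w,v,v).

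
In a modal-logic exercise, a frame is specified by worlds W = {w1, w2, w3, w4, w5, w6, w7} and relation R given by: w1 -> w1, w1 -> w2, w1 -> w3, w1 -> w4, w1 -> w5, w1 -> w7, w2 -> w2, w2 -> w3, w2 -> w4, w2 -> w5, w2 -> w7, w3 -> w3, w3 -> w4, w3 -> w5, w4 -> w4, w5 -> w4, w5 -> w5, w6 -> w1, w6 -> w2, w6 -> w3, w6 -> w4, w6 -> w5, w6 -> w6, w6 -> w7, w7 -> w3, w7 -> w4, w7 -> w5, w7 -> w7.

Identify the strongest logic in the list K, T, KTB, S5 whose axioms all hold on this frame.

Reflexive (axiom T): yes — every world is R-related to itself.
Symmetric (axiom B): no — w1 R w2 but not w2 R w1.
Euclidean (axiom 5): no — w1 R w3 and w1 R w2, but not w3 R w2.
So F validates K, T; KTB would additionally require R to be symmetric. The strongest is T.

T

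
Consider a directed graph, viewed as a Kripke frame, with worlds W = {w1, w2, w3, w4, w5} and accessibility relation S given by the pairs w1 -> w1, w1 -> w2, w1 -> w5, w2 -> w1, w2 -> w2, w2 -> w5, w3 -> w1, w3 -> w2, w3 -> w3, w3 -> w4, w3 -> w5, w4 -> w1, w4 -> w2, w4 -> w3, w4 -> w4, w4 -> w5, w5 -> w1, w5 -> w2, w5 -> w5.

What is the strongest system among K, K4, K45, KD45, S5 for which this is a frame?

Transitive (axiom 4): yes — every two-step S-path is closed by a direct edge.
Euclidean (axiom 5): no — w3 S w1 and w3 S w4, but not w1 S w4.
Serial (axiom D): yes — every world has a successor (e.g. w1 S w1).
Reflexive (axiom T): yes — every world is S-related to itself.
So F validates K, K4; K45 would additionally require S to be Euclidean. The strongest is K4.

K4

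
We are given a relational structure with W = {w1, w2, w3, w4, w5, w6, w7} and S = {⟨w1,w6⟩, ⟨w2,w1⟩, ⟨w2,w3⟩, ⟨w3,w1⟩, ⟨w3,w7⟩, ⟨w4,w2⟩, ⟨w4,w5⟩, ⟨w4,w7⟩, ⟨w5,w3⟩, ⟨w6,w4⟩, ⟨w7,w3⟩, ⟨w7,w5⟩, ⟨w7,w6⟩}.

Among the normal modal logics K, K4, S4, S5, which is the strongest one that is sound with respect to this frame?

Transitive (axiom 4): no — w1 S w6 and w6 S w4, but not w1 S w4.
Reflexive (axiom T): no — w1 is not related to itself.
Euclidean (axiom 5): no — w2 S w1 and w2 S w3, but not w1 S w3.
So F validates K; K4 would additionally require S to be transitive. The strongest is K.

K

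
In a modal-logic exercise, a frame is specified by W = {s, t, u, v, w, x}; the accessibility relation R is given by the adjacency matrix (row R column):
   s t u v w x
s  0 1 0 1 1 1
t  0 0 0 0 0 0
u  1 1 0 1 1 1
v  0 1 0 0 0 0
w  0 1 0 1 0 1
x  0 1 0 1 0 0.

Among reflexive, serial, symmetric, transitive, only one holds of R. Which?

Reflexive: no — s is not related to itself.
Serial: no — t has no R-successor.
Symmetric: no — s R t but not t R s.
Transitive: yes — every two-step R-path is closed by a direct edge.
Only transitive holds.

transitive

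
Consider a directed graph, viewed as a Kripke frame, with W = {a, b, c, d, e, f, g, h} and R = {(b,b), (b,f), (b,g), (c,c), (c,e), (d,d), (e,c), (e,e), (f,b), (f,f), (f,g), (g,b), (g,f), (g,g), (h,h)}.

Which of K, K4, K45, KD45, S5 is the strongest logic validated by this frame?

K45

Transitive (axiom 4): yes — every two-step R-path is closed by a direct edge.
Euclidean (axiom 5): yes — any two successors of a common world are R-related.
Serial (axiom D): no — a has no R-successor.
Reflexive (axiom T): no — a is not related to itself.
So F validates K, K4, K45; KD45 would additionally require R to be serial. The strongest is K45.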